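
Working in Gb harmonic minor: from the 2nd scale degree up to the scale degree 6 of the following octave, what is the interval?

Gb harmonic minor: Gb Ab Bbb Cb Db Ebb F.
That puts Ab below Ebb.
Ab up to Ebb is 18 semitones, a half step narrower than a perfect twelfth, so the interval is diminished.

d12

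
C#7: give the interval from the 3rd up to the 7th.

diminished 5th

Spelling the chord: C#, E#, G#, B.
So we need the interval from E# up to B.
5 letter names make it a fifth; at 6 semitones (a half step narrower than perfect) the quality is diminished.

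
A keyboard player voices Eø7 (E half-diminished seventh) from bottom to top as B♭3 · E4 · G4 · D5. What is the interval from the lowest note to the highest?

M10

The outer voices are B♭3 and D5.
B♭ up to D spans 10 letter names and 16 semitones — a major tenth.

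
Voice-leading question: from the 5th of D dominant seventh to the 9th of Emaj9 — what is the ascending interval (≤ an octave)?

D dominant seventh has A as its 5th, and Emaj9 has F# as its 9th.
From A to F# is 9 semitones, exactly the major sixth.

M6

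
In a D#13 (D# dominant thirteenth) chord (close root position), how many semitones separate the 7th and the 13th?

The chord tones of D# dominant thirteenth are D#–F##–A#–C#–E#–B#.
C# to B# is a major seventh: 11 semitones.

11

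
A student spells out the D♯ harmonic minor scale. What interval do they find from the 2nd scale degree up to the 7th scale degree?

D♯ harmonic minor: D♯ E♯ F♯ G♯ A♯ B C𝄪.
That puts E♯ below C𝄪.
Counting 6 letters and 9 half steps from E♯ gives a major sixth.

major sixth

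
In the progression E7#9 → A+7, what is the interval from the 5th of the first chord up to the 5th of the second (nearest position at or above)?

The 5th of E7#9 is B; the 5th of A+7 is E♯.
B up to E♯ is 6 semitones, a half step wider than a perfect fourth, so the interval is augmented.

A4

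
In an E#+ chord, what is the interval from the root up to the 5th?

augmented 5th

The chord tones of E#aug (E# augmented) are E# G## B##.
So we need the interval from E# up to B##.
5 letter names make it a fifth; at 8 semitones (a half step wider than perfect) the quality is augmented.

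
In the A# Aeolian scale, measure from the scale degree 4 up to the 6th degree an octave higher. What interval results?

minor tenth

Spelling the A# Aeolian scale: A# B# C# D# E# F# G#.
Scale degree 4 = D#; 6th degree (up an octave) = F#.
10 letter names make it a tenth; at 15 semitones (a half step narrower than major) the quality is minor.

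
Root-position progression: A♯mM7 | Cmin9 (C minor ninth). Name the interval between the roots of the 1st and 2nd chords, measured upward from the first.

The roots are A♯ and C.
A♯ up to C is 2 semitones, a whole step narrower than a major third, so the interval is diminished.

diminished third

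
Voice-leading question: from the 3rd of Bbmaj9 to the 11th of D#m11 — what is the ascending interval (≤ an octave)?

The 3rd of Bbmaj9 is D; the 11th of D#m11 is G#.
From D to G#: 6 semitones over a fourth = augmented.

augmented 4th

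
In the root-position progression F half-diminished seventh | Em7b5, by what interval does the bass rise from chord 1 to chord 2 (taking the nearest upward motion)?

The roots are F and E.
F up to E spans 7 letter names and 11 semitones — a major seventh.

major seventh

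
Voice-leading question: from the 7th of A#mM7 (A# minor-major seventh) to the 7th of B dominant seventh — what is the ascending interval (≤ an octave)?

The 7th of A#mM7 (A# minor-major seventh) is G##; the 7th of B dominant seventh is A.
G## up to A is 0 semitones, a whole step narrower than a major second, so the interval is diminished.

d2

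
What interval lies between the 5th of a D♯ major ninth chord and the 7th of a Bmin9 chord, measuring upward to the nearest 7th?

The 5th of D♯ major ninth is A♯; the 7th of Bmin9 is A.
From A♯ to A: 11 semitones over an octave = diminished.

d8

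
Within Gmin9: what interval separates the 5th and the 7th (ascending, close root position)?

Gmin9 is spelled G B♭ D F A.
So we need the interval from D up to F.
D up to F is 3 semitones, a half step narrower than a major third, so the interval is minor.

minor third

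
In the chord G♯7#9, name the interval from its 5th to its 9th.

G♯7#9 is spelled G♯, B♯, D♯, F♯, A𝄪.
The 5th is D♯ and the 9th is A𝄪.
D♯ up to A𝄪 is 8 semitones, a half step wider than a perfect fifth, so the interval is augmented.

augmented fifth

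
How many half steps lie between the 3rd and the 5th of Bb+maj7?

The chord tones of Bb augmented major seventh are Bb–D–F#–A.
D to F# is a major third: 4 semitones.

4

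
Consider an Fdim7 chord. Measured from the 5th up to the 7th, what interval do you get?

minor third

The chord tones of Fdim7 (F diminished seventh) are F, A♭, C♭, E𝄫.
That puts C♭ below E𝄫.
From C♭ to E𝄫: 3 semitones over a third = minor.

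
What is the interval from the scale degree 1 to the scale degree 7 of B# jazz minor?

The scale runs B# C## D# E# F## G## A##.
So we need the interval from B# up to A##.
Counting 7 letters and 11 half steps from B# gives a major seventh.

major seventh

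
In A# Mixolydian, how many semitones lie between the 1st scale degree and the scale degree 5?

7

The scale is A# B# C## D# E# F## G#.
A# up to E# is a perfect fifth — 7 semitones.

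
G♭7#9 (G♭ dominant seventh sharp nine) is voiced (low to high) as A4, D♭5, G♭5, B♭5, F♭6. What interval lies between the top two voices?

diminished 5th

Those voices are B♭5 and F♭6.
5 letter names make it a fifth; at 6 semitones (a half step narrower than perfect) the quality is diminished.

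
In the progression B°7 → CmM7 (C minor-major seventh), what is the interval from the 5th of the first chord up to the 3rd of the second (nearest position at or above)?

B°7 has F as its 5th, and CmM7 (C minor-major seventh) has E♭ as its 3rd.
7 letter names make it a seventh; at 10 semitones (a half step narrower than major) the quality is minor.

minor seventh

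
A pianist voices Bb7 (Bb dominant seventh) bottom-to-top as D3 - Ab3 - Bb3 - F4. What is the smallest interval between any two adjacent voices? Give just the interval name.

major 2nd

Adjacent intervals: D3→Ab3 = diminished fifth; Ab3→Bb3 = major second; Bb3→F4 = perfect fifth.
The smallest is Ab3 to Bb3, a major second (2 semitones).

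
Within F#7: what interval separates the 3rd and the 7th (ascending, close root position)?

F#7: F#–A#–C#–E.
3rd = A#; 7th = E.
5 letter names make it a fifth; at 6 semitones (a half step narrower than perfect) the quality is diminished.

d5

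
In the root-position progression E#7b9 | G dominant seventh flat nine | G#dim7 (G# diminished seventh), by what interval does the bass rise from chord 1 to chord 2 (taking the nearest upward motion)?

diminished 3rd

The roots are E# and G.
From E# to G: 2 semitones over a third = diminished.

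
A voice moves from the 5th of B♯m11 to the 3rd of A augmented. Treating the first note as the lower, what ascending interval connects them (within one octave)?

B♯m11 has F𝄪 as its 5th, and A augmented has C♯ as its 3rd.
5 letter names make it a fifth; at 6 semitones (a half step narrower than perfect) the quality is diminished.

diminished fifth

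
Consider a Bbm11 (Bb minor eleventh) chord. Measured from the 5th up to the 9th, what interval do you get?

P5

Bbm11 (Bb minor eleventh) is spelled Bb Db F Ab C Eb.
So we need the interval from F up to C.
Counting 5 letters and 7 half steps from F gives a perfect fifth.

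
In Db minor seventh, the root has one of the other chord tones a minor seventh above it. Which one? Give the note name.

Db-7 (Db minor seventh): Db, Fb, Ab, Cb.
The root is Db. A minor seventh above Db is Cb.
Cb is the chord's 7th.

Cb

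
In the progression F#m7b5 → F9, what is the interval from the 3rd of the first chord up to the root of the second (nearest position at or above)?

minor sixth

F#m7b5 has A as its 3rd, and F9 has F as its root.
6 letter names make it a sixth; at 8 semitones (a half step narrower than major) the quality is minor.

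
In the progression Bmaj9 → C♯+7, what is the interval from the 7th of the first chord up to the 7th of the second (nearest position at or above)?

Bmaj9 has A♯ as its 7th, and C♯+7 has B as its 7th.
2 letter names make it a second; at 1 semitone (a half step narrower than major) the quality is minor.

minor second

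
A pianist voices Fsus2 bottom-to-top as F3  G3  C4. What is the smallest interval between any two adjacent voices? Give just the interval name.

Adjacent intervals: F3→G3 = major second; G3→C4 = perfect fourth.
The smallest is F3 to G3, a major second (2 semitones).

major second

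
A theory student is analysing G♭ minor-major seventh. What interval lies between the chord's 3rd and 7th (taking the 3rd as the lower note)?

G♭ minor-major seventh is spelled G♭–B𝄫–D♭–F.
The 3rd is B𝄫 and the 7th is F.
5 letter names make it a fifth; at 8 semitones (a half step wider than perfect) the quality is augmented.

augmented fifth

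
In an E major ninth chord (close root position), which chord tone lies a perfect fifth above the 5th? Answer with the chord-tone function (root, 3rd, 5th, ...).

Emaj9: E–G#–B–D#–F#.
The 5th is B. A perfect fifth above B is F#.
F# is the chord's 9th.

9th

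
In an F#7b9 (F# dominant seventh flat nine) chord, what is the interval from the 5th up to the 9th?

Spelling the chord: F#-A#-C#-E-G.
That puts C# below G.
C# up to G is 6 semitones, a half step narrower than a perfect fifth, so the interval is diminished.

diminished fifth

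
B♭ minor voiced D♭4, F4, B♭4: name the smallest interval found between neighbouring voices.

Adjacent intervals: D♭4→F4 = major third; F4→B♭4 = perfect fourth.
The smallest is D♭4 to F4, a major third (4 semitones).

major third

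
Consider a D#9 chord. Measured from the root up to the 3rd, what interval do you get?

Spelling the chord: D#-F##-A#-C#-E#.
That puts D# below F##.
D# up to F## spans 3 letter names and 4 semitones — a major third.

major third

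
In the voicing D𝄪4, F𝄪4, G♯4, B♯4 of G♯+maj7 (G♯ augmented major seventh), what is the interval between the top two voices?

Those voices are G♯4 and B♯4.
From G♯ to B♯ is 4 semitones, exactly the major third.

M3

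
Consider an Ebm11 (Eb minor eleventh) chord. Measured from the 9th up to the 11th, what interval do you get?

Spelling the chord: Eb, Gb, Bb, Db, F, Ab.
So we need the interval from F up to Ab.
From F to Ab: 3 semitones over a third = minor.

m3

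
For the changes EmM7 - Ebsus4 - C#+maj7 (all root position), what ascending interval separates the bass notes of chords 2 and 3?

augmented 6th

The roots are Eb and C#.
From Eb to C#: 10 semitones over a sixth = augmented.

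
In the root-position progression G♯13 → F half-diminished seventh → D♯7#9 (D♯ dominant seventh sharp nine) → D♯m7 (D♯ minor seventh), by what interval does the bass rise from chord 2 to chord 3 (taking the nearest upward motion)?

augmented sixth

The roots are F and D♯.
6 letter names make it a sixth; at 10 semitones (a half step wider than major) the quality is augmented.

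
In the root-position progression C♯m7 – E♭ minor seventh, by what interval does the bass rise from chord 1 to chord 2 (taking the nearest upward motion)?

diminished third

The roots are C♯ and E♭.
From C♯ to E♭: 2 semitones over a third = diminished.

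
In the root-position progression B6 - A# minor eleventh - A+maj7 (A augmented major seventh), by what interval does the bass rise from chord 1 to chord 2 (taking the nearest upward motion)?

major 7th

The roots are B and A#.
Counting 7 letters and 11 half steps from B gives a major seventh.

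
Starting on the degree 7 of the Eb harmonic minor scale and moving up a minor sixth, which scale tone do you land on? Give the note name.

The scale is Eb F Gb Ab Bb Cb D.
The degree 7 is D; a minor sixth above that is Bb — scale degree 5.

Bb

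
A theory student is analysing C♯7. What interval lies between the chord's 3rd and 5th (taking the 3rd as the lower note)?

minor 3rd

The chord tones of C♯7 are C♯–E♯–G♯–B.
3rd = E♯; 5th = G♯.
From E♯ to G♯: 3 semitones over a third = minor.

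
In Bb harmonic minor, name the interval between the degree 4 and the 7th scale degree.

augmented fourth

Bb harmonic minor: Bb C Db Eb F Gb A.
The degree 4 is Eb and the degree 7 is A.
Eb up to A is 6 semitones, a half step wider than a perfect fourth, so the interval is augmented.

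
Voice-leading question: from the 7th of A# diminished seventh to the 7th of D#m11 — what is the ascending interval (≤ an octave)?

The 7th of A# diminished seventh is G; the 7th of D#m11 is C#.
From G to C#: 6 semitones over a fourth = augmented.

augmented fourth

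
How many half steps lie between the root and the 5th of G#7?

7

The chord tones of G#7 (G# dominant seventh) are G#-B#-D#-F#.
G# to D# is a perfect fifth: 7 semitones.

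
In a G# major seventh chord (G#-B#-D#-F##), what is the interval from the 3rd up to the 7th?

perfect 5th

So we need the interval from B# up to F##.
Counting 5 letters and 7 half steps from B# gives a perfect fifth.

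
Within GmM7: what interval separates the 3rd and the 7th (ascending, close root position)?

Gm(maj7) is spelled G, B♭, D, F♯.
The 3rd is B♭ and the 7th is F♯.
5 letter names make it a fifth; at 8 semitones (a half step wider than perfect) the quality is augmented.

A5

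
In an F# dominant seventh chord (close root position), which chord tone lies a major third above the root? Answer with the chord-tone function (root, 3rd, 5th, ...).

The chord tones of F# dominant seventh are F# A# C# E.
The root is F#. A major third above F# is A#.
A# is the chord's 3rd.

3rd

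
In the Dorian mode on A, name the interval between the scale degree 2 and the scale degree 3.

A dorian: A B C D E F# G.
So we need the interval from B up to C.
From B to C: 1 semitone over a second = minor.

minor 2nd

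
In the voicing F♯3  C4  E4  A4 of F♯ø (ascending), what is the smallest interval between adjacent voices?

Adjacent intervals: F♯3→C4 = diminished fifth; C4→E4 = major third; E4→A4 = perfect fourth.
The smallest is C4 to E4, a major third (4 semitones).

major third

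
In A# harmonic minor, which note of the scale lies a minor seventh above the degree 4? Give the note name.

C#

The scale is A# B# C# D# E# F# G##.
The degree 4 is D#; a minor seventh above that is C# — scale degree 3.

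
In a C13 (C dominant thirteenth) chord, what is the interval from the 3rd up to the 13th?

P11

Spelling the chord: C-E-G-B♭-D-A.
3rd = E; 13th = A.
From E to A is 17 semitones, exactly the perfect eleventh.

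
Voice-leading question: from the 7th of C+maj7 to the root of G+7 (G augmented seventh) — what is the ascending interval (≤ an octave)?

The 7th of C+maj7 is B; the root of G+7 (G augmented seventh) is G.
From B to G: 8 semitones over a sixth = minor.

minor sixth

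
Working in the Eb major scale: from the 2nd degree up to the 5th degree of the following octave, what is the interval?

P11

Spelling the Eb major scale: Eb F G Ab Bb C D.
The 2nd degree is F and the degree 5 (up an octave) is Bb.
F up to Bb spans 11 letter names and 17 semitones — a perfect eleventh.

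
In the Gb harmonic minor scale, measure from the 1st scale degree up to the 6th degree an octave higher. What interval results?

The scale runs Gb Ab Bbb Cb Db Ebb F.
So we need the interval from Gb up to Ebb.
13 letter names make it a thirteenth; at 20 semitones (a half step narrower than major) the quality is minor.

minor thirteenth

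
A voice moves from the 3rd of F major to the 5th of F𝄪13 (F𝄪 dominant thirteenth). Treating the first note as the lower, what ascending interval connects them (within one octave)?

F major has A as its 3rd, and F𝄪13 (F𝄪 dominant thirteenth) has C𝄪 as its 5th.
A up to C𝄪 is 5 semitones, a half step wider than a major third, so the interval is augmented.

augmented third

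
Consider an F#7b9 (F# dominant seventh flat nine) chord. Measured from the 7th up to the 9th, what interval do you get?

F# dominant seventh flat nine is spelled F#–A#–C#–E–G.
7th = E; 9th = G.
3 letter names make it a third; at 3 semitones (a half step narrower than major) the quality is minor.

minor third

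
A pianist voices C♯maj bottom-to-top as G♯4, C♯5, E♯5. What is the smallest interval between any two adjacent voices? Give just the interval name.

major 3rd

Adjacent intervals: G♯4→C♯5 = perfect fourth; C♯5→E♯5 = major third.
The smallest is C♯5 to E♯5, a major third (4 semitones).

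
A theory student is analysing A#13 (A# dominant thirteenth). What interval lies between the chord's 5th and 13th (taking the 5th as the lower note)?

major 9th

The chord tones of A#13 (A# dominant thirteenth) are A# C## E# G# B# F##.
That puts E# below F##.
Counting 9 letters and 14 half steps from E# gives a major ninth.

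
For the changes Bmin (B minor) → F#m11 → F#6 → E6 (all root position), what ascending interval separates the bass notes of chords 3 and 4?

minor seventh

The roots are F# and E.
7 letter names make it a seventh; at 10 semitones (a half step narrower than major) the quality is minor.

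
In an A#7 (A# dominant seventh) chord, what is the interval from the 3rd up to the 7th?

The chord tones of A# dominant seventh are A#, C##, E#, G#.
The 3rd is C## and the 7th is G#.
5 letter names make it a fifth; at 6 semitones (a half step narrower than perfect) the quality is diminished.
That tritone between 3rd and 7th is what gives the dominant seventh its pull toward resolution.

diminished fifth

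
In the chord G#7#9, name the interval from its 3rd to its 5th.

m3

G#7#9 is spelled G# B# D# F# A##.
The 3rd is B# and the 5th is D#.
3 letter names make it a third; at 3 semitones (a half step narrower than major) the quality is minor.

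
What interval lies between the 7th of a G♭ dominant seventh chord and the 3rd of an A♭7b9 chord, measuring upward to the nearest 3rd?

The 7th of G♭ dominant seventh is F♭; the 3rd of A♭7b9 is C.
From F♭ to C: 8 semitones over a fifth = augmented.

augmented 5th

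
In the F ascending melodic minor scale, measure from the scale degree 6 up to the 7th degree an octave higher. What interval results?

major ninth

F melodic minor: F G Ab Bb C D E.
The scale degree 6 is D and the degree 7 (up an octave) is E.
Counting 9 letters and 14 half steps from D gives a major ninth.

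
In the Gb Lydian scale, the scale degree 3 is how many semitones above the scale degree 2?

2

The scale is Gb Ab Bb C Db Eb F.
Ab up to Bb is a major second — 2 semitones.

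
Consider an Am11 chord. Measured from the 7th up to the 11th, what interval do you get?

perfect fifth

Am11 is spelled A C E G B D.
That puts G below D.
G up to D spans 5 letter names and 7 semitones — a perfect fifth.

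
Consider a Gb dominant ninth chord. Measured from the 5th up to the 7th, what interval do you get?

Gb9 (Gb dominant ninth) is spelled Gb, Bb, Db, Fb, Ab.
That puts Db below Fb.
From Db to Fb: 3 semitones over a third = minor.

minor third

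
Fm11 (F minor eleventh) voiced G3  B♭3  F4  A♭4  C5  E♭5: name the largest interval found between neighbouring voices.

Adjacent intervals: G3→B♭3 = minor third; B♭3→F4 = perfect fifth; F4→A♭4 = minor third; A♭4→C5 = major third; C5→E♭5 = minor third.
The largest is B♭3 to F4, a perfect fifth (7 semitones).

perfect 5th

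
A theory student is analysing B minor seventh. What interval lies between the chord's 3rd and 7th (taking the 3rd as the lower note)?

perfect fifth

Bm7 (B minor seventh) is spelled B, D, F♯, A.
That puts D below A.
D up to A spans 5 letter names and 7 semitones — a perfect fifth.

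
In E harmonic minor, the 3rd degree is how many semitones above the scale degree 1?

The scale is E F♯ G A B C D♯.
E up to G is a minor third — 3 semitones.

3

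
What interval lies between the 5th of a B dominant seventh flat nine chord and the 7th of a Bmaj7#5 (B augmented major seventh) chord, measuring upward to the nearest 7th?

M3

The 5th of B dominant seventh flat nine is F#; the 7th of Bmaj7#5 (B augmented major seventh) is A#.
From F# to A# is 4 semitones, exactly the major third.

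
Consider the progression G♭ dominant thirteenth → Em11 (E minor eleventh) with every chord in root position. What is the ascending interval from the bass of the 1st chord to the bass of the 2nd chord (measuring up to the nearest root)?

The roots are G♭ and E.
G♭ up to E is 10 semitones, a half step wider than a major sixth, so the interval is augmented.

augmented sixth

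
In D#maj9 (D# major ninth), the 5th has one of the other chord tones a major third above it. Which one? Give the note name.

C##

Spelling the chord: D#, F##, A#, C##, E#.
The 5th is A#. A major third above A# is C##.
C## is the chord's 7th.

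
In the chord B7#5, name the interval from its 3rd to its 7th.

diminished fifth

B+7 is spelled B-D#-F##-A.
3rd = D#; 7th = A.
From D# to A: 6 semitones over a fifth = diminished.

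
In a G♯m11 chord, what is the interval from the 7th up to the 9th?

Spelling the chord: G♯–B–D♯–F♯–A♯–C♯.
The 7th is F♯ and the 9th is A♯.
From F♯ to A♯ is 4 semitones, exactly the major third.

major third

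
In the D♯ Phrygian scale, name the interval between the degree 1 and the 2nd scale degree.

minor 2nd

The scale runs D♯ E F♯ G♯ A♯ B C♯.
Degree 1 = D♯; scale degree 2 = E.
D♯ up to E is 1 semitone, a half step narrower than a major second, so the interval is minor.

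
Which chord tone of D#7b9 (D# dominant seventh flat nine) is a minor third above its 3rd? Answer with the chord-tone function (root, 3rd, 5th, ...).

Spelling the chord: D#-F##-A#-C#-E.
The 3rd is F##. A minor third above F## is A#.
A# is the chord's 5th.

5th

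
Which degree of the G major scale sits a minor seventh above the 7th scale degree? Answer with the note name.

The scale is G A B C D E F#.
The 7th scale degree is F#; a minor seventh above that is E — scale degree 6.

E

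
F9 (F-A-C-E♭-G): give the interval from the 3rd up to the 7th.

diminished fifth

So we need the interval from A up to E♭.
From A to E♭: 6 semitones over a fifth = diminished.
This 3–7 tritone is the characteristic tension at the heart of the dominant sound.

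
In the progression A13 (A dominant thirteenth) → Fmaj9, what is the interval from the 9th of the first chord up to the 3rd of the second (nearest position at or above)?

The 9th of A13 (A dominant thirteenth) is B; the 3rd of Fmaj9 is A.
B up to A is 10 semitones, a half step narrower than a major seventh, so the interval is minor.

minor seventh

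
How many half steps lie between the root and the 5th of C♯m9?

7

The chord tones of C♯min9 (C♯ minor ninth) are C♯ E G♯ B D♯.
C♯ to G♯ is a perfect fifth: 7 semitones.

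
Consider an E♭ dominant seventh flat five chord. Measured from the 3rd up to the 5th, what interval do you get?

diminished third

E♭7b5 is spelled E♭-G-B𝄫-D♭.
3rd = G; 5th = B𝄫.
3 letter names make it a third; at 2 semitones (a whole step narrower than major) the quality is diminished.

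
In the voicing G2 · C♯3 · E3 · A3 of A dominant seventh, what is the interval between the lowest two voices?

Those voices are G2 and C♯3.
From G to C♯: 6 semitones over a fourth = augmented.

A4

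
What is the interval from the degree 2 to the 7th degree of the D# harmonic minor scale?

D# harmonic minor: D# E# F# G# A# B C##.
That puts E# below C##.
From E# to C## is 9 semitones, exactly the major sixth.

M6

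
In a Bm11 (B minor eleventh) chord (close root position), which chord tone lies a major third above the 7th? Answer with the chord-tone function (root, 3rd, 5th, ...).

9th

B minor eleventh is spelled B-D-F#-A-C#-E.
The 7th is A. A major third above A is C#.
C# is the chord's 9th.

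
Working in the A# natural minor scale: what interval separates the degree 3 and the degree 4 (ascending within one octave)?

major second

A# natural minor: A# B# C# D# E# F# G#.
The degree 3 is C# and the scale degree 4 is D#.
Counting 2 letters and 2 half steps from C# gives a major second.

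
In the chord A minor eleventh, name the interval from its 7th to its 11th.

perfect fifth

Spelling the chord: A–C–E–G–B–D.
The 7th is G and the 11th is D.
Counting 5 letters and 7 half steps from G gives a perfect fifth.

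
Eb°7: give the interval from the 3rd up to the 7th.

d5

The chord tones of Ebdim7 are Eb Gb Bbb Dbb.
The 3rd is Gb and the 7th is Dbb.
From Gb to Dbb: 6 semitones over a fifth = diminished.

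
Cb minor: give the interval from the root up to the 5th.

perfect 5th

Cb minor is spelled Cb-Ebb-Gb.
The root is Cb and the 5th is Gb.
From Cb to Gb is 7 semitones, exactly the perfect fifth.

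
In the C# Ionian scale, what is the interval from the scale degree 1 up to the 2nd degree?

The scale runs C# D# E# F# G# A# B#.
So we need the interval from C# up to D#.
C# up to D# spans 2 letter names and 2 semitones — a major second.

major second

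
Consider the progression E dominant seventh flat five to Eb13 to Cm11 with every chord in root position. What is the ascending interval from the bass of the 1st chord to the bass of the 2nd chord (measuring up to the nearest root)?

diminished octave

The roots are E and Eb.
8 letter names make it an octave; at 11 semitones (a half step narrower than perfect) the quality is diminished.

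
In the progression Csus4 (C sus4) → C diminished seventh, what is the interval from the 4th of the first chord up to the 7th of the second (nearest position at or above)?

Csus4 (C sus4) has F as its 4th, and C diminished seventh has B𝄫 as its 7th.
From F to B𝄫: 4 semitones over a fourth = diminished.

diminished fourth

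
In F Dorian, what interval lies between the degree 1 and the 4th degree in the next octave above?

Spelling F Dorian: F G Ab Bb C D Eb.
Degree 1 = F; scale degree 4 (up an octave) = Bb.
From F to Bb is 17 semitones, exactly the perfect eleventh.

P11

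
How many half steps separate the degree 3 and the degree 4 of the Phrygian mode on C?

2

The scale is C Db Eb F G Ab Bb.
Eb up to F is a major second — 2 semitones.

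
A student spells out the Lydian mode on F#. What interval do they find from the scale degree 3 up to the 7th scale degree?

perfect fifth

The scale runs F# G# A# B# C# D# E#.
That puts A# below E#.
A# up to E# spans 5 letter names and 7 semitones — a perfect fifth.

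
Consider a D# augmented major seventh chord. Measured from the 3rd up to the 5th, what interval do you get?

D#maj7#5 is spelled D# F## A## C##.
The 3rd is F## and the 5th is A##.
Counting 3 letters and 4 half steps from F## gives a major third.

major third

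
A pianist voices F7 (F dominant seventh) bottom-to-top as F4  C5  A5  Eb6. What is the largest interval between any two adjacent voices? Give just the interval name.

Adjacent intervals: F4→C5 = perfect fifth; C5→A5 = major sixth; A5→Eb6 = diminished fifth.
The largest is C5 to A5, a major sixth (9 semitones).

major 6th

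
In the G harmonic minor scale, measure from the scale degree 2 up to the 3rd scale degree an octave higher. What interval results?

minor ninth

The scale runs G A Bb C D Eb F#.
So we need the interval from A up to Bb.
A up to Bb is 13 semitones, a half step narrower than a major ninth, so the interval is minor.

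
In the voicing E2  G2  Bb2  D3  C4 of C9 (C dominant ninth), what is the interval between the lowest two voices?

m3

Those voices are E2 and G2.
From E to G: 3 semitones over a third = minor.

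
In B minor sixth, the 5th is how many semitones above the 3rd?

4

The chord tones of Bm6 (B minor sixth) are B-D-F#-G#.
D to F# is a major third: 4 semitones.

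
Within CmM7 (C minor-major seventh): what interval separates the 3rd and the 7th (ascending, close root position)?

augmented fifth

Cm(maj7): C–Eb–G–B.
The 3rd is Eb and the 7th is B.
From Eb to B: 8 semitones over a fifth = augmented.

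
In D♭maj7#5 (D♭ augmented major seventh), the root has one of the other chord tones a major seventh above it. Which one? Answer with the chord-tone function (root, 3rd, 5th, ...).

Spelling the chord: D♭ F A C.
The root is D♭. A major seventh above D♭ is C.
C is the chord's 7th.

7th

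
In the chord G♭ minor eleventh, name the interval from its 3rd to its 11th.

G♭m11 (G♭ minor eleventh) is spelled G♭–B𝄫–D♭–F♭–A♭–C♭.
3rd = B𝄫; 11th = C♭.
B𝄫 up to C♭ spans 9 letter names and 14 semitones — a major ninth.

major ninth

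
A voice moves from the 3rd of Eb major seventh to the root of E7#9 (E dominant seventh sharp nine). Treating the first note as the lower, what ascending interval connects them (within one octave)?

major 6th

Eb major seventh has G as its 3rd, and E7#9 (E dominant seventh sharp nine) has E as its root.
G up to E spans 6 letter names and 9 semitones — a major sixth.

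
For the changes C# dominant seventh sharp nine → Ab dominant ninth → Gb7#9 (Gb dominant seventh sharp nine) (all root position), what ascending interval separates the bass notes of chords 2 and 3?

The roots are Ab and Gb.
Ab up to Gb is 10 semitones, a half step narrower than a major seventh, so the interval is minor.

m7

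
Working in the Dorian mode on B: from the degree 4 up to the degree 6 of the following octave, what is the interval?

major tenth

B dorian: B C♯ D E F♯ G♯ A.
That puts E below G♯.
From E to G♯ is 16 semitones, exactly the major tenth.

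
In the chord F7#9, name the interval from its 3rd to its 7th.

diminished 5th

Spelling the chord: F-A-C-E♭-G♯.
So we need the interval from A up to E♭.
5 letter names make it a fifth; at 6 semitones (a half step narrower than perfect) the quality is diminished.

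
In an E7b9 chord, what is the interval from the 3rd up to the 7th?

E7b9: E–G#–B–D–F.
That puts G# below D.
G# up to D is 6 semitones, a half step narrower than a perfect fifth, so the interval is diminished.
That tritone between 3rd and 7th is what gives the dominant seventh its pull toward resolution.

d5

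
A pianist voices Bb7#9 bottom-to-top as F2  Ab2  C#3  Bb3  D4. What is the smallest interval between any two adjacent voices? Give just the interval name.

Adjacent intervals: F2→Ab2 = minor third; Ab2→C#3 = augmented third; C#3→Bb3 = diminished seventh; Bb3→D4 = major third.
The smallest is F2 to Ab2, a minor third (3 semitones).

m3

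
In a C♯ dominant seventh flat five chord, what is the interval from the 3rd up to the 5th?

diminished 3rd

C♯7b5 (C♯ dominant seventh flat five) is spelled C♯ E♯ G B.
The 3rd is E♯ and the 5th is G.
From E♯ to G: 2 semitones over a third = diminished.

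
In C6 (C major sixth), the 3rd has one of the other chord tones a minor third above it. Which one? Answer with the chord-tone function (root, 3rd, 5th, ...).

5th

C6 (C major sixth): C, E, G, A.
The 3rd is E. A minor third above E is G.
G is the chord's 5th.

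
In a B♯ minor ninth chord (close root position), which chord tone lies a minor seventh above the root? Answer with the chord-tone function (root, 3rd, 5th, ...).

The chord tones of B♯ minor ninth are B♯–D♯–F𝄪–A♯–C𝄪.
The root is B♯. A minor seventh above B♯ is A♯.
A♯ is the chord's 7th.

7th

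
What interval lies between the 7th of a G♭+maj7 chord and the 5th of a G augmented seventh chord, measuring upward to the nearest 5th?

The 7th of G♭+maj7 is F; the 5th of G augmented seventh is D♯.
6 letter names make it a sixth; at 10 semitones (a half step wider than major) the quality is augmented.

augmented sixth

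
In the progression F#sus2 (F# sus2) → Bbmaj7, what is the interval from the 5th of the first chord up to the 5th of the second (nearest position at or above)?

The 5th of F#sus2 (F# sus2) is C#; the 5th of Bbmaj7 is F.
C# up to F is 4 semitones, a half step narrower than a perfect fourth, so the interval is diminished.

diminished fourth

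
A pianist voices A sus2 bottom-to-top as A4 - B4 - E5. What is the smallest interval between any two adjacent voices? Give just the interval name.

major second

Adjacent intervals: A4→B4 = major second; B4→E5 = perfect fourth.
The smallest is A4 to B4, a major second (2 semitones).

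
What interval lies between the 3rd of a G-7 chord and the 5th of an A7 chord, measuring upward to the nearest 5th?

The 3rd of G-7 is Bb; the 5th of A7 is E.
Bb up to E is 6 semitones, a half step wider than a perfect fourth, so the interval is augmented.

augmented fourth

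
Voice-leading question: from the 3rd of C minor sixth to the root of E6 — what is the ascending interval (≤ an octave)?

The 3rd of C minor sixth is E♭; the root of E6 is E.
1 letter names make it a unison; at 1 semitone (a half step wider than perfect) the quality is augmented.

augmented unison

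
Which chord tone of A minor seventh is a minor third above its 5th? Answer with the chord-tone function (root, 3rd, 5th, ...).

7th

A-7 is spelled A–C–E–G.
The 5th is E. A minor third above E is G.
G is the chord's 7th.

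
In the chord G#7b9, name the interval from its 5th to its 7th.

G#7b9 is spelled G#–B#–D#–F#–A.
5th = D#; 7th = F#.
From D# to F#: 3 semitones over a third = minor.

minor third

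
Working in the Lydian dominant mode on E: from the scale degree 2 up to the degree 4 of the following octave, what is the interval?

major 10th

The scale runs E F♯ G♯ A♯ B C♯ D.
The scale degree 2 is F♯ and the 4th scale degree (up an octave) is A♯.
From F♯ to A♯ is 16 semitones, exactly the major tenth.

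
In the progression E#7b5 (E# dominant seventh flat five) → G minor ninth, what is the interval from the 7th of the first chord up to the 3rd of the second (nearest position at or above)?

E#7b5 (E# dominant seventh flat five) has D# as its 7th, and G minor ninth has Bb as its 3rd.
D# up to Bb is 7 semitones, a whole step narrower than a major sixth, so the interval is diminished.

d6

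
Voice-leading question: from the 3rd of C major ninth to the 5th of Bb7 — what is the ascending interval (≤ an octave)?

The 3rd of C major ninth is E; the 5th of Bb7 is F.
From E to F: 1 semitone over a second = minor.

m2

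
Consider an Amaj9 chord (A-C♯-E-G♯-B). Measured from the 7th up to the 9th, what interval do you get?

7th = G♯; 9th = B.
From G♯ to B: 3 semitones over a third = minor.

m3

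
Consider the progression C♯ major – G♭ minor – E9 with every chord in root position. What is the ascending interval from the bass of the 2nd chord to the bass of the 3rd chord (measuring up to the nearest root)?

The roots are G♭ and E.
6 letter names make it a sixth; at 10 semitones (a half step wider than major) the quality is augmented.

A6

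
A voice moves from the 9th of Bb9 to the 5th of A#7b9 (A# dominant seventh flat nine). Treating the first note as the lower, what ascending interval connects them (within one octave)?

Bb9 has C as its 9th, and A#7b9 (A# dominant seventh flat nine) has E# as its 5th.
C up to E# is 5 semitones, a half step wider than a major third, so the interval is augmented.

augmented third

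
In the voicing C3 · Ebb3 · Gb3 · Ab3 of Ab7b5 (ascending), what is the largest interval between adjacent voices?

Adjacent intervals: C3→Ebb3 = diminished third; Ebb3→Gb3 = major third; Gb3→Ab3 = major second.
The largest is Ebb3 to Gb3, a major third (4 semitones).

major third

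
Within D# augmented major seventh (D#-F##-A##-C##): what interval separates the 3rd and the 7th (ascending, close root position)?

So we need the interval from F## up to C##.
F## up to C## spans 5 letter names and 7 semitones — a perfect fifth.

perfect fifth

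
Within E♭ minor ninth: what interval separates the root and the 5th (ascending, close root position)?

E♭m9: E♭, G♭, B♭, D♭, F.
That puts E♭ below B♭.
Counting 5 letters and 7 half steps from E♭ gives a perfect fifth.

perfect 5th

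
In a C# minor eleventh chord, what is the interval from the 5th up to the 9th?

P5

C#m11 is spelled C#-E-G#-B-D#-F#.
5th = G#; 9th = D#.
Counting 5 letters and 7 half steps from G# gives a perfect fifth.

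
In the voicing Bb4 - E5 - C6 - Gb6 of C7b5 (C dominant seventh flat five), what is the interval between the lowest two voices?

augmented fourth

Those voices are Bb4 and E5.
4 letter names make it a fourth; at 6 semitones (a half step wider than perfect) the quality is augmented.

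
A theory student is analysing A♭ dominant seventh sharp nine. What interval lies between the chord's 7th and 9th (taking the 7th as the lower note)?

The chord tones of A♭ dominant seventh sharp nine are A♭, C, E♭, G♭, B.
That puts G♭ below B.
From G♭ to B: 5 semitones over a third = augmented.

augmented 3rd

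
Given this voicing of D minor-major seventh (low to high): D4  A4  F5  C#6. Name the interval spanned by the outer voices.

M14

The outer voices are D4 and C#6.
D up to C# spans 14 letter names and 23 semitones — a major fourteenth.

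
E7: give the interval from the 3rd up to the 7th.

diminished 5th

Spelling the chord: E-G♯-B-D.
That puts G♯ below D.
From G♯ to D: 6 semitones over a fifth = diminished.
This 3–7 tritone is the characteristic tension at the heart of the dominant sound.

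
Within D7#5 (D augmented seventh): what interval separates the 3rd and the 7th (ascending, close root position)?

The chord tones of Daug7 (D augmented seventh) are D–F#–A#–C.
The 3rd is F# and the 7th is C.
F# up to C is 6 semitones, a half step narrower than a perfect fifth, so the interval is diminished.

diminished 5th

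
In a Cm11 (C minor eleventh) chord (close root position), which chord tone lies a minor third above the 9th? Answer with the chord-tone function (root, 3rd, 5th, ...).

11th

Spelling the chord: C-E♭-G-B♭-D-F.
The 9th is D. A minor third above D is F.
F is the chord's 11th.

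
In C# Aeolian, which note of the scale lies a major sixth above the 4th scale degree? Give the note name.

The scale is C# D# E F# G# A B.
The 4th scale degree is F#; a major sixth above that is D# — scale degree 2.

D#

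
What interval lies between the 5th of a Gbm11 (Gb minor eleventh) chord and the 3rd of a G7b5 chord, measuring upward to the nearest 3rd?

Gbm11 (Gb minor eleventh) has Db as its 5th, and G7b5 has B as its 3rd.
6 letter names make it a sixth; at 10 semitones (a half step wider than major) the quality is augmented.

augmented sixth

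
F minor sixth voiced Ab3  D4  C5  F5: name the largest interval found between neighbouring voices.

Adjacent intervals: Ab3→D4 = augmented fourth; D4→C5 = minor seventh; C5→F5 = perfect fourth.
The largest is D4 to C5, a minor seventh (10 semitones).

minor seventh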